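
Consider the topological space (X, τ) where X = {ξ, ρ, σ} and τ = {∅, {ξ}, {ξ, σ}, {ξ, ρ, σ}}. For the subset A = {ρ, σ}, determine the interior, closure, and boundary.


int(A) = ∅, cl(A) = {ρ, σ}, ∂A = {ρ, σ}.

Closed sets in (X, τ) are complements of opens:
  closed(X, τ) = {∅, {ρ}, {ρ, σ}, {ξ, ρ, σ}}.
int(A) = ⋃ {U ∈ τ : U ⊆ A}. Opens contained in A: ∅.
Taking the union of these: int(A) = ∅.
cl(A) = ⋂ {C closed : A ⊆ C}. Closed sets containing A: {ρ, σ}, {ξ, ρ, σ}.
Intersecting these: cl(A) = {ρ, σ}.
∂A = cl(A) ∖ int(A) = {ρ, σ} ∖ ∅ = {ρ, σ}.


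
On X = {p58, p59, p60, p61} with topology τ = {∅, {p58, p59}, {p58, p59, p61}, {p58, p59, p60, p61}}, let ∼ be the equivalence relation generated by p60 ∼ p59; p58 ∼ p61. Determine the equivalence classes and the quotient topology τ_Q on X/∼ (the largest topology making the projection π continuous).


X/∼ = {[p58=p61], [p59=p60]}; |τ_Q| = 2.

Equivalence classes: [p58=p61], [p59=p60].
Quotient map π: X → X/∼ sends p58 ↦ [p58=p61], p59 ↦ [p59=p60], p60 ↦ [p59=p60], p61 ↦ [p58=p61].
For each subset V ⊆ X/∼, compute π^{-1}(V) ⊆ X and check whether π^{-1}(V) ∈ τ. V is open in τ_Q iff π^{-1}(V) ∈ τ.
  V = {}: π^{-1}(V) = ∅ ∈ τ ✓.
  V = {[p58=p61]}: π^{-1}(V) = {p58, p61} ∉ τ ✗.
  V = {[p59=p60]}: π^{-1}(V) = {p59, p60} ∉ τ ✗.
  V = {[p58=p61], [p59=p60]}: π^{-1}(V) = {p58, p59, p60, p61} ∈ τ ✓.
Open sets in the quotient: τ_Q = {{}, {[p58=p61], [p59=p60]}} (2 elements).


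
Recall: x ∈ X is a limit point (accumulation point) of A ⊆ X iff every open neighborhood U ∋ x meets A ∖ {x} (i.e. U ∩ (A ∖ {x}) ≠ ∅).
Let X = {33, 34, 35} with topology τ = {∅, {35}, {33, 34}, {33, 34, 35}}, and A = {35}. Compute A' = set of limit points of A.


A' = ∅

For each x ∈ X, list the open sets U ∈ τ with x ∈ U, then check whether U ∩ (A ∖ {x}) ≠ ∅ for every such U.
  x = 33: open {33, 34} ∋ x has {33, 34} ∩ (A ∖ {33}) = ∅, so x is NOT a limit point.
  x = 34: open {33, 34} ∋ x has {33, 34} ∩ (A ∖ {34}) = ∅, so x is NOT a limit point.
  x = 35: open {35} ∋ x has {35} ∩ (A ∖ {35}) = ∅, so x is NOT a limit point.
Collecting: A' = ∅.


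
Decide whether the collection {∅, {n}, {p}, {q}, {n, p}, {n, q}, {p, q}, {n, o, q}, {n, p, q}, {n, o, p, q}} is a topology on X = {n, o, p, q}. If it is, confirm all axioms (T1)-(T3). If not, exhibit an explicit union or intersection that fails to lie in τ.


τ IS a topology on X.

Axiom (T1): ∅ ∈ τ? Yes; X ∈ τ? Yes.
Axiom (T2/T3): check pairwise unions and intersections of members of τ.
All pairwise intersections and unions checked — each lies in τ. Therefore τ satisfies (T1), (T2), (T3): it IS a topology on X.


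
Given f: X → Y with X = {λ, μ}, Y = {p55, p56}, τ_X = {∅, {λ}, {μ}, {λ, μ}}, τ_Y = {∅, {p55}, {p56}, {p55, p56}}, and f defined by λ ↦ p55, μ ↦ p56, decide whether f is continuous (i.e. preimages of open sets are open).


f IS continuous.

Compute f^{-1}(U) for each U ∈ τ_Y:
  U = ∅: f^{-1}(U) = ∅ ∈ τ_X ✓.
  U = {p55}: f^{-1}(U) = {λ} ∈ τ_X ✓.
  U = {p56}: f^{-1}(U) = {μ} ∈ τ_X ✓.
  U = {p55, p56}: f^{-1}(U) = {λ, μ} ∈ τ_X ✓.
Every preimage lies in τ_X, so f IS continuous.


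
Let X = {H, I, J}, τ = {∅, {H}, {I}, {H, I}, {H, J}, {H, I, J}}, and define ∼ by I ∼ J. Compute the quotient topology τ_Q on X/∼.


X/∼ = {[H], [I=J]}; |τ_Q| = 3.

Equivalence classes: [H], [I=J].
Quotient map π: X → X/∼ sends H ↦ [H], I ↦ [I=J], J ↦ [I=J].
For each subset V ⊆ X/∼, compute π^{-1}(V) ⊆ X and check whether π^{-1}(V) ∈ τ. V is open in τ_Q iff π^{-1}(V) ∈ τ.
  V = {}: π^{-1}(V) = ∅ ∈ τ ✓.
  V = {[H]}: π^{-1}(V) = {H} ∈ τ ✓.
  V = {[I=J]}: π^{-1}(V) = {I, J} ∉ τ ✗.
  V = {[H], [I=J]}: π^{-1}(V) = {H, I, J} ∈ τ ✓.
Open sets in the quotient: τ_Q = {{}, {[H]}, {[H], [I=J]}} (3 elements).


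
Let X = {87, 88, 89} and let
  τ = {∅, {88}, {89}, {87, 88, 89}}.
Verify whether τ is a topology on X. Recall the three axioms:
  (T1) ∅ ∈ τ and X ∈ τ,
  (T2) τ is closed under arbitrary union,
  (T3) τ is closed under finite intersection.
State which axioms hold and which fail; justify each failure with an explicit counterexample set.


τ is NOT a topology on X.

Axiom (T1): ∅ ∈ τ? Yes; X ∈ τ? Yes.
Axiom (T2/T3): check pairwise unions and intersections of members of τ.
Counterexample for (T2): {88} ∪ {89} = {88, 89} ∉ τ. Therefore τ is NOT a topology.


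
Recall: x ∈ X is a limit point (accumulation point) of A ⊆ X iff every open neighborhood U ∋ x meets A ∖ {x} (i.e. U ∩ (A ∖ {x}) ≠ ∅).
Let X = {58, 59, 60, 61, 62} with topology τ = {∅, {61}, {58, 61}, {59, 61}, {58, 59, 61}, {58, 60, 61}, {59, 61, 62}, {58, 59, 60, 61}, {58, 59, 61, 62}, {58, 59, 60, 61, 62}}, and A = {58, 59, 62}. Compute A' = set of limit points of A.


A' = {60, 62}

For each x ∈ X, list the open sets U ∈ τ with x ∈ U, then check whether U ∩ (A ∖ {x}) ≠ ∅ for every such U.
  x = 58: open {58, 61} ∋ x has {58, 61} ∩ (A ∖ {58}) = ∅, so x is NOT a limit point.
  x = 59: open {59, 61} ∋ x has {59, 61} ∩ (A ∖ {59}) = ∅, so x is NOT a limit point.
  x = 60: opens ∋ x are {58, 60, 61}, {58, 59, 60, 61}, {58, 59, 60, 61, 62}; each meets A ∖ {60}, so x IS a limit point.
  x = 61: open {61} ∋ x has {61} ∩ (A ∖ {61}) = ∅, so x is NOT a limit point.
  x = 62: opens ∋ x are {59, 61, 62}, {58, 59, 61, 62}, {58, 59, 60, 61, 62}; each meets A ∖ {62}, so x IS a limit point.
Collecting: A' = {60, 62}.


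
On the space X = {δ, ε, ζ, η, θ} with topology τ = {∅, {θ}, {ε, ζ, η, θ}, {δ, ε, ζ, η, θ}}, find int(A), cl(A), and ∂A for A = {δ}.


int(A) = ∅, cl(A) = {δ}, ∂A = {δ}.

Closed sets in (X, τ) are complements of opens:
  closed(X, τ) = {∅, {δ}, {δ, ε, ζ, η}, {δ, ε, ζ, η, θ}}.
int(A) = ⋃ {U ∈ τ : U ⊆ A}. Opens contained in A: ∅.
Taking the union of these: int(A) = ∅.
cl(A) = ⋂ {C closed : A ⊆ C}. Closed sets containing A: {δ}, {δ, ε, ζ, η}, {δ, ε, ζ, η, θ}.
Intersecting these: cl(A) = {δ}.
∂A = cl(A) ∖ int(A) = {δ} ∖ ∅ = {δ}.


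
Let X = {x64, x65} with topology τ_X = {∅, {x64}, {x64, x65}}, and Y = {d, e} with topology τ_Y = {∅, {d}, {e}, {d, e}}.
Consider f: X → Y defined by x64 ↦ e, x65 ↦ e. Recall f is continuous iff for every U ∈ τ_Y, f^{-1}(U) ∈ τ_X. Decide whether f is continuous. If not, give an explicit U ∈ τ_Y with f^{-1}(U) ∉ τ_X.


f IS continuous.

Compute f^{-1}(U) for each U ∈ τ_Y:
  U = ∅: f^{-1}(U) = ∅ ∈ τ_X ✓.
  U = {d}: f^{-1}(U) = ∅ ∈ τ_X ✓.
  U = {e}: f^{-1}(U) = {x64, x65} ∈ τ_X ✓.
  U = {d, e}: f^{-1}(U) = {x64, x65} ∈ τ_X ✓.
Every preimage lies in τ_X, so f IS continuous.


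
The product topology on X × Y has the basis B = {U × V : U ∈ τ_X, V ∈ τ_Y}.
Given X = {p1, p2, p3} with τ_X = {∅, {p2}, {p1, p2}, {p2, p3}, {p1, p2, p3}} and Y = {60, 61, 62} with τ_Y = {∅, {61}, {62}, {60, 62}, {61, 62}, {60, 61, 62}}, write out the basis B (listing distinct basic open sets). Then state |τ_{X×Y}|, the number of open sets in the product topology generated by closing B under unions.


Basis B = {∅ × ∅, {p2} × {61}, {p2} × {62}, {p1, p2} × {61}, {p1, p2} × {62}, {p2} × {60, 62}, {p2} × {61, 62}, {p2, p3} × {61}, {p2, p3} × {62}, {p1, p2, p3} × {61}, {p1, p2, p3} × {62}, {p2} × {60, 61, 62}, {p1, p2} × {60, 62}, {p1, p2} × {61, 62}, {p2, p3} × {60, 62}, {p2, p3} × {61, 62}, {p1, p2} × {60, 61, 62}, {p1, p2, p3} × {60, 62}, {p1, p2, p3} × {61, 62}, {p2, p3} × {60, 61, 62}, {p1, p2, p3} × {60, 61, 62}}; |τ_{X×Y}| = 70.

Enumerate products U × V with U ∈ τ_X, V ∈ τ_Y (deduplicated):
  ∅ × ∅ = {} (∅)
  {p2} × {61} = {(p2,61)}
  {p2} × {62} = {(p2,62)}
  {p1, p2} × {61} = {(p1,61), (p2,61)}
  {p1, p2} × {62} = {(p1,62), (p2,62)}
  {p2} × {60, 62} = {(p2,60), (p2,62)}
  {p2} × {61, 62} = {(p2,61), (p2,62)}
  {p2, p3} × {61} = {(p2,61), (p3,61)}
  {p2, p3} × {62} = {(p2,62), (p3,62)}
  {p1, p2, p3} × {61} = {(p1,61), (p2,61), (p3,61)}
  {p1, p2, p3} × {62} = {(p1,62), (p2,62), (p3,62)}
  {p2} × {60, 61, 62} = {(p2,60), (p2,61), (p2,62)}
  {p1, p2} × {60, 62} = {(p1,60), (p1,62), (p2,60), (p2,62)}
  {p1, p2} × {61, 62} = {(p1,61), (p1,62), (p2,61), (p2,62)}
  {p2, p3} × {60, 62} = {(p2,60), (p2,62), (p3,60), (p3,62)}
  {p2, p3} × {61, 62} = {(p2,61), (p2,62), (p3,61), (p3,62)}
  {p1, p2} × {60, 61, 62} = {(p1,60), (p1,61), (p1,62), (p2,60), (p2,61), (p2,62)}
  {p1, p2, p3} × {60, 62} = {(p1,60), (p1,62), (p2,60), (p2,62), (p3,60), (p3,62)}
  {p1, p2, p3} × {61, 62} = {(p1,61), (p1,62), (p2,61), (p2,62), (p3,61), (p3,62)}
  {p2, p3} × {60, 61, 62} = {(p2,60), (p2,61), (p2,62), (p3,60), (p3,61), (p3,62)}
  {p1, p2, p3} × {60, 61, 62} = {(p1,60), (p1,61), (p1,62), (p2,60), (p2,61), (p2,62), (p3,60), (p3,61), (p3,62)}
These 21 distinct sets form the basis B.
Close under arbitrary unions to get τ_{X×Y}; counting gives |τ_{X×Y}| = 70.


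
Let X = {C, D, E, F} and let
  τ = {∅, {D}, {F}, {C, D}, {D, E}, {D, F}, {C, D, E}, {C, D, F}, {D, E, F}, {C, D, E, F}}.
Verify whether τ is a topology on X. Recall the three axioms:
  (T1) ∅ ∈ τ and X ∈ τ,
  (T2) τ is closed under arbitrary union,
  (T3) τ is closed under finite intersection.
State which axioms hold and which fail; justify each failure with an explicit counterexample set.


τ IS a topology on X.

Axiom (T1): ∅ ∈ τ? Yes; X ∈ τ? Yes.
Axiom (T2/T3): check pairwise unions and intersections of members of τ.
All pairwise intersections and unions checked — each lies in τ. Therefore τ satisfies (T1), (T2), (T3): it IS a topology on X.


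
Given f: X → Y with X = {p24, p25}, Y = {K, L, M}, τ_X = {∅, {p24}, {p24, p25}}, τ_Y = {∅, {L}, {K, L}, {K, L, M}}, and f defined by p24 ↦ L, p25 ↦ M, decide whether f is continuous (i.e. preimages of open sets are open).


f IS continuous.

Compute f^{-1}(U) for each U ∈ τ_Y:
  U = ∅: f^{-1}(U) = ∅ ∈ τ_X ✓.
  U = {L}: f^{-1}(U) = {p24} ∈ τ_X ✓.
  U = {K, L}: f^{-1}(U) = {p24} ∈ τ_X ✓.
  U = {K, L, M}: f^{-1}(U) = {p24, p25} ∈ τ_X ✓.
Every preimage lies in τ_X, so f IS continuous.


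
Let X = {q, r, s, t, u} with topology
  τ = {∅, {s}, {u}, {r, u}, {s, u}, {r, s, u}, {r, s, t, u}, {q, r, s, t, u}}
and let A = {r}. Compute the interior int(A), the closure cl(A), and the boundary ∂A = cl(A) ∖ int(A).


int(A) = ∅, cl(A) = {q, r, t}, ∂A = {q, r, t}.

Closed sets in (X, τ) are complements of opens:
  closed(X, τ) = {∅, {q}, {q, t}, {q, r, t}, {q, s, t}, {q, r, s, t}, {q, r, t, u}, {q, r, s, t, u}}.
int(A) = ⋃ {U ∈ τ : U ⊆ A}. Opens contained in A: ∅.
Taking the union of these: int(A) = ∅.
cl(A) = ⋂ {C closed : A ⊆ C}. Closed sets containing A: {q, r, t}, {q, r, s, t}, {q, r, t, u}, {q, r, s, t, u}.
Intersecting these: cl(A) = {q, r, t}.
∂A = cl(A) ∖ int(A) = {q, r, t} ∖ ∅ = {q, r, t}.


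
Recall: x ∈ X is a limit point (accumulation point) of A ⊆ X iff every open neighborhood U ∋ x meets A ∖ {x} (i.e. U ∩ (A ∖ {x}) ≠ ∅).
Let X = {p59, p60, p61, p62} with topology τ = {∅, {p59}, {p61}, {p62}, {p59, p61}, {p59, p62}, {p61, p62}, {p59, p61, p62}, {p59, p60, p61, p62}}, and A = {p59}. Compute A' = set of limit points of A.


A' = {p60}

For each x ∈ X, list the open sets U ∈ τ with x ∈ U, then check whether U ∩ (A ∖ {x}) ≠ ∅ for every such U.
  x = p59: open {p59} ∋ x has {p59} ∩ (A ∖ {p59}) = ∅, so x is NOT a limit point.
  x = p60: opens ∋ x are {p59, p60, p61, p62}; each meets A ∖ {p60}, so x IS a limit point.
  x = p61: open {p61} ∋ x has {p61} ∩ (A ∖ {p61}) = ∅, so x is NOT a limit point.
  x = p62: open {p62} ∋ x has {p62} ∩ (A ∖ {p62}) = ∅, so x is NOT a limit point.
Collecting: A' = {p60}.


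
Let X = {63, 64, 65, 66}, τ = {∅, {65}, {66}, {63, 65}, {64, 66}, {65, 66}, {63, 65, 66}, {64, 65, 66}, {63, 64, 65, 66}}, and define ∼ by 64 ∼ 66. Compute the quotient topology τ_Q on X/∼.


X/∼ = {[63], [64=66], [65]}; |τ_Q| = 6.

Equivalence classes: [63], [64=66], [65].
Quotient map π: X → X/∼ sends 63 ↦ [63], 64 ↦ [64=66], 65 ↦ [65], 66 ↦ [64=66].
For each subset V ⊆ X/∼, compute π^{-1}(V) ⊆ X and check whether π^{-1}(V) ∈ τ. V is open in τ_Q iff π^{-1}(V) ∈ τ.
  V = {}: π^{-1}(V) = ∅ ∈ τ ✓.
  V = {[63]}: π^{-1}(V) = {63} ∉ τ ✗.
  V = {[64=66]}: π^{-1}(V) = {64, 66} ∈ τ ✓.
  V = {[63], [64=66]}: π^{-1}(V) = {63, 64, 66} ∉ τ ✗.
  V = {[65]}: π^{-1}(V) = {65} ∈ τ ✓.
  V = {[63], [65]}: π^{-1}(V) = {63, 65} ∈ τ ✓.
  V = {[64=66], [65]}: π^{-1}(V) = {64, 65, 66} ∈ τ ✓.
  V = {[63], [64=66], [65]}: π^{-1}(V) = {63, 64, 65, 66} ∈ τ ✓.
Open sets in the quotient: τ_Q = {{}, {[64=66]}, {[65]}, {[63], [65]}, {[64=66], [65]}, {[63], [64=66], [65]}} (6 elements).


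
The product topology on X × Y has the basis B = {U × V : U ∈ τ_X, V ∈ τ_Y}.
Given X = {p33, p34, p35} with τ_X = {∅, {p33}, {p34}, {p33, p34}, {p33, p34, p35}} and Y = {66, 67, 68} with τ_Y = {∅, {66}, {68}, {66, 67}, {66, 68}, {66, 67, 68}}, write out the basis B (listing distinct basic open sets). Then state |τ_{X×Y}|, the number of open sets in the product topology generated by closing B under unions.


Basis B = {∅ × ∅, {p33} × {66}, {p33} × {68}, {p34} × {66}, {p34} × {68}, {p33} × {66, 67}, {p33} × {66, 68}, {p33, p34} × {66}, {p33, p34} × {68}, {p34} × {66, 67}, {p34} × {66, 68}, {p33} × {66, 67, 68}, {p33, p34, p35} × {66}, {p33, p34, p35} × {68}, {p34} × {66, 67, 68}, {p33, p34} × {66, 67}, {p33, p34} × {66, 68}, {p33, p34} × {66, 67, 68}, {p33, p34, p35} × {66, 67}, {p33, p34, p35} × {66, 68}, {p33, p34, p35} × {66, 67, 68}}; |τ_{X×Y}| = 70.

Enumerate products U × V with U ∈ τ_X, V ∈ τ_Y (deduplicated):
  ∅ × ∅ = {} (∅)
  {p33} × {66} = {(p33,66)}
  {p33} × {68} = {(p33,68)}
  {p34} × {66} = {(p34,66)}
  {p34} × {68} = {(p34,68)}
  {p33} × {66, 67} = {(p33,66), (p33,67)}
  {p33} × {66, 68} = {(p33,66), (p33,68)}
  {p33, p34} × {66} = {(p33,66), (p34,66)}
  {p33, p34} × {68} = {(p33,68), (p34,68)}
  {p34} × {66, 67} = {(p34,66), (p34,67)}
  {p34} × {66, 68} = {(p34,66), (p34,68)}
  {p33} × {66, 67, 68} = {(p33,66), (p33,67), (p33,68)}
  {p33, p34, p35} × {66} = {(p33,66), (p34,66), (p35,66)}
  {p33, p34, p35} × {68} = {(p33,68), (p34,68), (p35,68)}
  {p34} × {66, 67, 68} = {(p34,66), (p34,67), (p34,68)}
  {p33, p34} × {66, 67} = {(p33,66), (p33,67), (p34,66), (p34,67)}
  {p33, p34} × {66, 68} = {(p33,66), (p33,68), (p34,66), (p34,68)}
  {p33, p34} × {66, 67, 68} = {(p33,66), (p33,67), (p33,68), (p34,66), (p34,67), (p34,68)}
  {p33, p34, p35} × {66, 67} = {(p33,66), (p33,67), (p34,66), (p34,67), (p35,66), (p35,67)}
  {p33, p34, p35} × {66, 68} = {(p33,66), (p33,68), (p34,66), (p34,68), (p35,66), (p35,68)}
  {p33, p34, p35} × {66, 67, 68} = {(p33,66), (p33,67), (p33,68), (p34,66), (p34,67), (p34,68), (p35,66), (p35,67), (p35,68)}
These 21 distinct sets form the basis B.
Close under arbitrary unions to get τ_{X×Y}; counting gives |τ_{X×Y}| = 70.


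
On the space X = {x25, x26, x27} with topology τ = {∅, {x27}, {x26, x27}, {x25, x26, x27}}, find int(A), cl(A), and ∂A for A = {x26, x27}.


int(A) = {x26, x27}, cl(A) = {x25, x26, x27}, ∂A = {x25}.

Closed sets in (X, τ) are complements of opens:
  closed(X, τ) = {∅, {x25}, {x25, x26}, {x25, x26, x27}}.
int(A) = ⋃ {U ∈ τ : U ⊆ A}. Opens contained in A: ∅, {x27}, {x26, x27}.
Taking the union of these: int(A) = {x26, x27}.
cl(A) = ⋂ {C closed : A ⊆ C}. Closed sets containing A: {x25, x26, x27}.
Intersecting these: cl(A) = {x25, x26, x27}.
∂A = cl(A) ∖ int(A) = {x25, x26, x27} ∖ {x26, x27} = {x25}.


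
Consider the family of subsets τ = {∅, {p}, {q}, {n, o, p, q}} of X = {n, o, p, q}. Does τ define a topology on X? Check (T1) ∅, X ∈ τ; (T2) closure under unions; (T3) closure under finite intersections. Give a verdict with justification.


τ is NOT a topology on X.

Axiom (T1): ∅ ∈ τ? Yes; X ∈ τ? Yes.
Axiom (T2/T3): check pairwise unions and intersections of members of τ.
Counterexample for (T2): {p} ∪ {q} = {p, q} ∉ τ. Therefore τ is NOT a topology.


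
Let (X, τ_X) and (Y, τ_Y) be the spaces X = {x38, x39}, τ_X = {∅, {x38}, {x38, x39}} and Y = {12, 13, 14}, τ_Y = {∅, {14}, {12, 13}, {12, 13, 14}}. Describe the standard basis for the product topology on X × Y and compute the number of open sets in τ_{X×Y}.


Basis B = {∅ × ∅, {x38} × {14}, {x38} × {12, 13}, {x38, x39} × {14}, {x38} × {12, 13, 14}, {x38, x39} × {12, 13}, {x38, x39} × {12, 13, 14}}; |τ_{X×Y}| = 9.

Enumerate products U × V with U ∈ τ_X, V ∈ τ_Y (deduplicated):
  ∅ × ∅ = {} (∅)
  {x38} × {14} = {(x38,14)}
  {x38} × {12, 13} = {(x38,12), (x38,13)}
  {x38, x39} × {14} = {(x38,14), (x39,14)}
  {x38} × {12, 13, 14} = {(x38,12), (x38,13), (x38,14)}
  {x38, x39} × {12, 13} = {(x38,12), (x38,13), (x39,12), (x39,13)}
  {x38, x39} × {12, 13, 14} = {(x38,12), (x38,13), (x38,14), (x39,12), (x39,13), (x39,14)}
These 7 distinct sets form the basis B.
Close under arbitrary unions to get τ_{X×Y}; counting gives |τ_{X×Y}| = 9.


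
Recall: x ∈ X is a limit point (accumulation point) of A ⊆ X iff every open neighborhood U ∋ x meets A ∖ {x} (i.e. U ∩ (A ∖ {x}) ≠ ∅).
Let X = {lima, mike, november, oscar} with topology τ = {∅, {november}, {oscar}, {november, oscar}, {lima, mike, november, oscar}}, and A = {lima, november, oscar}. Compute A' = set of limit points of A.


A' = {lima, mike}

For each x ∈ X, list the open sets U ∈ τ with x ∈ U, then check whether U ∩ (A ∖ {x}) ≠ ∅ for every such U.
  x = lima: opens ∋ x are {lima, mike, november, oscar}; each meets A ∖ {lima}, so x IS a limit point.
  x = mike: opens ∋ x are {lima, mike, november, oscar}; each meets A ∖ {mike}, so x IS a limit point.
  x = november: open {november} ∋ x has {november} ∩ (A ∖ {november}) = ∅, so x is NOT a limit point.
  x = oscar: open {oscar} ∋ x has {oscar} ∩ (A ∖ {oscar}) = ∅, so x is NOT a limit point.
Collecting: A' = {lima, mike}.


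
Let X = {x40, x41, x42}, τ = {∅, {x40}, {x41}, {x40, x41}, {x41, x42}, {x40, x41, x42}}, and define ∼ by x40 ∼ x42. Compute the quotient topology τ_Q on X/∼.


X/∼ = {[x40=x42], [x41]}; |τ_Q| = 3.

Equivalence classes: [x40=x42], [x41].
Quotient map π: X → X/∼ sends x40 ↦ [x40=x42], x41 ↦ [x41], x42 ↦ [x40=x42].
For each subset V ⊆ X/∼, compute π^{-1}(V) ⊆ X and check whether π^{-1}(V) ∈ τ. V is open in τ_Q iff π^{-1}(V) ∈ τ.
  V = {}: π^{-1}(V) = ∅ ∈ τ ✓.
  V = {[x40=x42]}: π^{-1}(V) = {x40, x42} ∉ τ ✗.
  V = {[x41]}: π^{-1}(V) = {x41} ∈ τ ✓.
  V = {[x40=x42], [x41]}: π^{-1}(V) = {x40, x41, x42} ∈ τ ✓.
Open sets in the quotient: τ_Q = {{}, {[x41]}, {[x40=x42], [x41]}} (3 elements).


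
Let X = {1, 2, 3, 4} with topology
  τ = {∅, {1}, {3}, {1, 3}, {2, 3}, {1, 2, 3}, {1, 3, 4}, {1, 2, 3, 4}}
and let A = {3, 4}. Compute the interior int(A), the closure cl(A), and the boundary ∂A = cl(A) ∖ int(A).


int(A) = {3}, cl(A) = {2, 3, 4}, ∂A = {2, 4}.

Closed sets in (X, τ) are complements of opens:
  closed(X, τ) = {∅, {2}, {4}, {1, 4}, {2, 4}, {1, 2, 4}, {2, 3, 4}, {1, 2, 3, 4}}.
int(A) = ⋃ {U ∈ τ : U ⊆ A}. Opens contained in A: ∅, {3}.
Taking the union of these: int(A) = {3}.
cl(A) = ⋂ {C closed : A ⊆ C}. Closed sets containing A: {2, 3, 4}, {1, 2, 3, 4}.
Intersecting these: cl(A) = {2, 3, 4}.
∂A = cl(A) ∖ int(A) = {2, 3, 4} ∖ {3} = {2, 4}.


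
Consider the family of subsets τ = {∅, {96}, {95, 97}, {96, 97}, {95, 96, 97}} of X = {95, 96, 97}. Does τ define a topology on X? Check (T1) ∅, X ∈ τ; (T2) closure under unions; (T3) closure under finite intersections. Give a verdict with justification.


τ is NOT a topology on X.

Axiom (T1): ∅ ∈ τ? Yes; X ∈ τ? Yes.
Axiom (T2/T3): check pairwise unions and intersections of members of τ.
Counterexample for (T3): {95, 97} ∩ {96, 97} = {97} ∉ τ. Therefore τ is NOT a topology.


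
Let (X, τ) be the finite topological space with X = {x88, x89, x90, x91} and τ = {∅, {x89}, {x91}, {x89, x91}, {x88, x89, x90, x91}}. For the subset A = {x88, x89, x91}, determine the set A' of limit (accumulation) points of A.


A' = {x88, x90}

For each x ∈ X, list the open sets U ∈ τ with x ∈ U, then check whether U ∩ (A ∖ {x}) ≠ ∅ for every such U.
  x = x88: opens ∋ x are {x88, x89, x90, x91}; each meets A ∖ {x88}, so x IS a limit point.
  x = x89: open {x89} ∋ x has {x89} ∩ (A ∖ {x89}) = ∅, so x is NOT a limit point.
  x = x90: opens ∋ x are {x88, x89, x90, x91}; each meets A ∖ {x90}, so x IS a limit point.
  x = x91: open {x91} ∋ x has {x91} ∩ (A ∖ {x91}) = ∅, so x is NOT a limit point.
Collecting: A' = {x88, x90}.


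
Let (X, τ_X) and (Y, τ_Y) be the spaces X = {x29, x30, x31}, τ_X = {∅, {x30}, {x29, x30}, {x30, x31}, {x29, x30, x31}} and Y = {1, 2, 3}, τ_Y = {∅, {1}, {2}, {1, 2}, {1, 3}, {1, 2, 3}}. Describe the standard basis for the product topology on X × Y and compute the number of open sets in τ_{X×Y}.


Basis B = {∅ × ∅, {x30} × {1}, {x30} × {2}, {x29, x30} × {1}, {x29, x30} × {2}, {x30} × {1, 2}, {x30} × {1, 3}, {x30, x31} × {1}, {x30, x31} × {2}, {x29, x30, x31} × {1}, {x29, x30, x31} × {2}, {x30} × {1, 2, 3}, {x29, x30} × {1, 2}, {x29, x30} × {1, 3}, {x30, x31} × {1, 2}, {x30, x31} × {1, 3}, {x29, x30} × {1, 2, 3}, {x29, x30, x31} × {1, 2}, {x29, x30, x31} × {1, 3}, {x30, x31} × {1, 2, 3}, {x29, x30, x31} × {1, 2, 3}}; |τ_{X×Y}| = 70.

Enumerate products U × V with U ∈ τ_X, V ∈ τ_Y (deduplicated):
  ∅ × ∅ = {} (∅)
  {x30} × {1} = {(x30,1)}
  {x30} × {2} = {(x30,2)}
  {x29, x30} × {1} = {(x29,1), (x30,1)}
  {x29, x30} × {2} = {(x29,2), (x30,2)}
  {x30} × {1, 2} = {(x30,1), (x30,2)}
  {x30} × {1, 3} = {(x30,1), (x30,3)}
  {x30, x31} × {1} = {(x30,1), (x31,1)}
  {x30, x31} × {2} = {(x30,2), (x31,2)}
  {x29, x30, x31} × {1} = {(x29,1), (x30,1), (x31,1)}
  {x29, x30, x31} × {2} = {(x29,2), (x30,2), (x31,2)}
  {x30} × {1, 2, 3} = {(x30,1), (x30,2), (x30,3)}
  {x29, x30} × {1, 2} = {(x29,1), (x29,2), (x30,1), (x30,2)}
  {x29, x30} × {1, 3} = {(x29,1), (x29,3), (x30,1), (x30,3)}
  {x30, x31} × {1, 2} = {(x30,1), (x30,2), (x31,1), (x31,2)}
  {x30, x31} × {1, 3} = {(x30,1), (x30,3), (x31,1), (x31,3)}
  {x29, x30} × {1, 2, 3} = {(x29,1), (x29,2), (x29,3), (x30,1), (x30,2), (x30,3)}
  {x29, x30, x31} × {1, 2} = {(x29,1), (x29,2), (x30,1), (x30,2), (x31,1), (x31,2)}
  {x29, x30, x31} × {1, 3} = {(x29,1), (x29,3), (x30,1), (x30,3), (x31,1), (x31,3)}
  {x30, x31} × {1, 2, 3} = {(x30,1), (x30,2), (x30,3), (x31,1), (x31,2), (x31,3)}
  {x29, x30, x31} × {1, 2, 3} = {(x29,1), (x29,2), (x29,3), (x30,1), (x30,2), (x30,3), (x31,1), (x31,2), (x31,3)}
These 21 distinct sets form the basis B.
Close under arbitrary unions to get τ_{X×Y}; counting gives |τ_{X×Y}| = 70.


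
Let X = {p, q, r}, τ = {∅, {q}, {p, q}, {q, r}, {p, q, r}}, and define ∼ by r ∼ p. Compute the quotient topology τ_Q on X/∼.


X/∼ = {[p=r], [q]}; |τ_Q| = 3.

Equivalence classes: [p=r], [q].
Quotient map π: X → X/∼ sends p ↦ [p=r], q ↦ [q], r ↦ [p=r].
For each subset V ⊆ X/∼, compute π^{-1}(V) ⊆ X and check whether π^{-1}(V) ∈ τ. V is open in τ_Q iff π^{-1}(V) ∈ τ.
  V = {}: π^{-1}(V) = ∅ ∈ τ ✓.
  V = {[p=r]}: π^{-1}(V) = {p, r} ∉ τ ✗.
  V = {[q]}: π^{-1}(V) = {q} ∈ τ ✓.
  V = {[p=r], [q]}: π^{-1}(V) = {p, q, r} ∈ τ ✓.
Open sets in the quotient: τ_Q = {{}, {[q]}, {[p=r], [q]}} (3 elements).


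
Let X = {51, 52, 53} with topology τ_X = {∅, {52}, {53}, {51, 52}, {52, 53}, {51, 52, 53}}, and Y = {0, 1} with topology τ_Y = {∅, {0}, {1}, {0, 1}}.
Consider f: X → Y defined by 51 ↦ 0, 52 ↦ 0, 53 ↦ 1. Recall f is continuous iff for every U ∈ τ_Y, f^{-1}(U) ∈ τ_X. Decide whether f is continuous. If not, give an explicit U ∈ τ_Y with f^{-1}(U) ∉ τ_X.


f IS continuous.

Compute f^{-1}(U) for each U ∈ τ_Y:
  U = ∅: f^{-1}(U) = ∅ ∈ τ_X ✓.
  U = {0}: f^{-1}(U) = {51, 52} ∈ τ_X ✓.
  U = {1}: f^{-1}(U) = {53} ∈ τ_X ✓.
  U = {0, 1}: f^{-1}(U) = {51, 52, 53} ∈ τ_X ✓.
Every preimage lies in τ_X, so f IS continuous.


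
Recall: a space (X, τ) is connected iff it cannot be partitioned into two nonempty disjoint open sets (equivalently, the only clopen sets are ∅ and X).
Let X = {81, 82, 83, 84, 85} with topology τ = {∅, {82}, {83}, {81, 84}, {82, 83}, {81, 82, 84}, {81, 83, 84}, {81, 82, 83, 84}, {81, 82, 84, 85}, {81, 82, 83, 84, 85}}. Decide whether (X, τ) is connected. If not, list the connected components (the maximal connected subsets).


(X, τ) is disconnected; components = [{83}, {81, 82, 84, 85}].

Find clopen sets (U ∈ τ with X ∖ U ∈ τ):
  U = ∅, X ∖ U = {81, 82, 83, 84, 85} — both open, so U is clopen.
  U = {83}, X ∖ U = {81, 82, 84, 85} — both open, so U is clopen.
  U = {81, 82, 84, 85}, X ∖ U = {83} — both open, so U is clopen.
  U = {81, 82, 83, 84, 85}, X ∖ U = ∅ — both open, so U is clopen.
Nontrivial clopen(s) exist: e.g. {83}. So (X, τ) is disconnected.
Compute connected components by grouping points that agree on all clopens:
  component: {83}
  component: {81, 82, 84, 85}


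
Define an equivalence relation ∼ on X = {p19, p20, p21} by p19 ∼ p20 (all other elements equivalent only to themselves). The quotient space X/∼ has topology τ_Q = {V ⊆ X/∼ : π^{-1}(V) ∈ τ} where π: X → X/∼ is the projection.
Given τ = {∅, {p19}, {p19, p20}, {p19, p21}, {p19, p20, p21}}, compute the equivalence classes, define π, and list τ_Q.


X/∼ = {[p19=p20], [p21]}; |τ_Q| = 3.

Equivalence classes: [p19=p20], [p21].
Quotient map π: X → X/∼ sends p19 ↦ [p19=p20], p20 ↦ [p19=p20], p21 ↦ [p21].
For each subset V ⊆ X/∼, compute π^{-1}(V) ⊆ X and check whether π^{-1}(V) ∈ τ. V is open in τ_Q iff π^{-1}(V) ∈ τ.
  V = {}: π^{-1}(V) = ∅ ∈ τ ✓.
  V = {[p19=p20]}: π^{-1}(V) = {p19, p20} ∈ τ ✓.
  V = {[p21]}: π^{-1}(V) = {p21} ∉ τ ✗.
  V = {[p19=p20], [p21]}: π^{-1}(V) = {p19, p20, p21} ∈ τ ✓.
Open sets in the quotient: τ_Q = {{}, {[p19=p20]}, {[p19=p20], [p21]}} (3 elements).


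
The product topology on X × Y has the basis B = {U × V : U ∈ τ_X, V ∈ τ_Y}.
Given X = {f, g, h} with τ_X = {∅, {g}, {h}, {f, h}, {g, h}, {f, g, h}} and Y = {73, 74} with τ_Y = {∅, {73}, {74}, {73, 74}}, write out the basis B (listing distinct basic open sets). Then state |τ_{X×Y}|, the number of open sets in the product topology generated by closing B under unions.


Basis B = {∅ × ∅, {g} × {73}, {g} × {74}, {h} × {73}, {h} × {74}, {f, h} × {73}, {f, h} × {74}, {g} × {73, 74}, {g, h} × {73}, {g, h} × {74}, {h} × {73, 74}, {f, g, h} × {73}, {f, g, h} × {74}, {f, h} × {73, 74}, {g, h} × {73, 74}, {f, g, h} × {73, 74}}; |τ_{X×Y}| = 36.

Enumerate products U × V with U ∈ τ_X, V ∈ τ_Y (deduplicated):
  ∅ × ∅ = {} (∅)
  {g} × {73} = {(g,73)}
  {g} × {74} = {(g,74)}
  {h} × {73} = {(h,73)}
  {h} × {74} = {(h,74)}
  {f, h} × {73} = {(f,73), (h,73)}
  {f, h} × {74} = {(f,74), (h,74)}
  {g} × {73, 74} = {(g,73), (g,74)}
  {g, h} × {73} = {(g,73), (h,73)}
  {g, h} × {74} = {(g,74), (h,74)}
  {h} × {73, 74} = {(h,73), (h,74)}
  {f, g, h} × {73} = {(f,73), (g,73), (h,73)}
  {f, g, h} × {74} = {(f,74), (g,74), (h,74)}
  {f, h} × {73, 74} = {(f,73), (f,74), (h,73), (h,74)}
  {g, h} × {73, 74} = {(g,73), (g,74), (h,73), (h,74)}
  {f, g, h} × {73, 74} = {(f,73), (f,74), (g,73), (g,74), (h,73), (h,74)}
These 16 distinct sets form the basis B.
Close under arbitrary unions to get τ_{X×Y}; counting gives |τ_{X×Y}| = 36.


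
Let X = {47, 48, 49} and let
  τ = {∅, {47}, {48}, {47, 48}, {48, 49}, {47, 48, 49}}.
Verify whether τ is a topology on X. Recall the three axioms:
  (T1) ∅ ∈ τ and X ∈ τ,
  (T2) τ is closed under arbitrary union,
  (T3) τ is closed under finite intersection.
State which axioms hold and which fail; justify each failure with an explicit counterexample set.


τ IS a topology on X.

Axiom (T1): ∅ ∈ τ? Yes; X ∈ τ? Yes.
Axiom (T2/T3): check pairwise unions and intersections of members of τ.
All pairwise intersections and unions checked — each lies in τ. Therefore τ satisfies (T1), (T2), (T3): it IS a topology on X.


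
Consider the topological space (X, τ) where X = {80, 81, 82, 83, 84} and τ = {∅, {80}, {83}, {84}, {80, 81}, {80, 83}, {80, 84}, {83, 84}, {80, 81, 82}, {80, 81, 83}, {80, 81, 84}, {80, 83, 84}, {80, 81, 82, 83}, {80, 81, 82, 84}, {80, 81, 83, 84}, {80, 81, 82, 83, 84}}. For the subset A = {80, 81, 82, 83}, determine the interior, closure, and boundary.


int(A) = {80, 81, 82, 83}, cl(A) = {80, 81, 82, 83}, ∂A = ∅.

Closed sets in (X, τ) are complements of opens:
  closed(X, τ) = {∅, {82}, {83}, {84}, {81, 82}, {82, 83}, {82, 84}, {83, 84}, {80, 81, 82}, {81, 82, 83}, {81, 82, 84}, {82, 83, 84}, {80, 81, 82, 83}, {80, 81, 82, 84}, {81, 82, 83, 84}, {80, 81, 82, 83, 84}}.
int(A) = ⋃ {U ∈ τ : U ⊆ A}. Opens contained in A: ∅, {80}, {83}, {80, 81}, {80, 83}, {80, 81, 82}, {80, 81, 83}, {80, 81, 82, 83}.
Taking the union of these: int(A) = {80, 81, 82, 83}.
cl(A) = ⋂ {C closed : A ⊆ C}. Closed sets containing A: {80, 81, 82, 83}, {80, 81, 82, 83, 84}.
Intersecting these: cl(A) = {80, 81, 82, 83}.
∂A = cl(A) ∖ int(A) = {80, 81, 82, 83} ∖ {80, 81, 82, 83} = ∅.


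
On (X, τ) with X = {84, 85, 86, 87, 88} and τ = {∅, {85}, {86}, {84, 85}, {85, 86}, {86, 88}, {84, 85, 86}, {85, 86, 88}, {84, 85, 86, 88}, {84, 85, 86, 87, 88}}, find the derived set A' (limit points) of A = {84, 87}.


A' = {87}

For each x ∈ X, list the open sets U ∈ τ with x ∈ U, then check whether U ∩ (A ∖ {x}) ≠ ∅ for every such U.
  x = 84: open {84, 85} ∋ x has {84, 85} ∩ (A ∖ {84}) = ∅, so x is NOT a limit point.
  x = 85: open {85} ∋ x has {85} ∩ (A ∖ {85}) = ∅, so x is NOT a limit point.
  x = 86: open {86} ∋ x has {86} ∩ (A ∖ {86}) = ∅, so x is NOT a limit point.
  x = 87: opens ∋ x are {84, 85, 86, 87, 88}; each meets A ∖ {87}, so x IS a limit point.
  x = 88: open {86, 88} ∋ x has {86, 88} ∩ (A ∖ {88}) = ∅, so x is NOT a limit point.
Collecting: A' = {87}.


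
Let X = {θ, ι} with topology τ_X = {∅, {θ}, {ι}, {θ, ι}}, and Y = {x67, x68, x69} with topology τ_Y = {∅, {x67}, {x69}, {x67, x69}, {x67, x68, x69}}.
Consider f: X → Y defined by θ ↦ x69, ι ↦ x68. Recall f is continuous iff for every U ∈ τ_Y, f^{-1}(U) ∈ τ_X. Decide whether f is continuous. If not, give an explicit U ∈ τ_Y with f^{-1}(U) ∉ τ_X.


f IS continuous.

Compute f^{-1}(U) for each U ∈ τ_Y:
  U = ∅: f^{-1}(U) = ∅ ∈ τ_X ✓.
  U = {x67}: f^{-1}(U) = ∅ ∈ τ_X ✓.
  U = {x69}: f^{-1}(U) = {θ} ∈ τ_X ✓.
  U = {x67, x69}: f^{-1}(U) = {θ} ∈ τ_X ✓.
  U = {x67, x68, x69}: f^{-1}(U) = {θ, ι} ∈ τ_X ✓.
Every preimage lies in τ_X, so f IS continuous.


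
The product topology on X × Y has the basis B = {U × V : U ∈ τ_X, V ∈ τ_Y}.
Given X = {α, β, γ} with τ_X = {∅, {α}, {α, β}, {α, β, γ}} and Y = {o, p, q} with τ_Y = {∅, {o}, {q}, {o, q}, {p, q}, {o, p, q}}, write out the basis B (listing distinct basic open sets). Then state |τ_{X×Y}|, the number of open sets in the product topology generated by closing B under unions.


Basis B = {∅ × ∅, {α} × {o}, {α} × {q}, {α} × {o, q}, {α, β} × {o}, {α} × {p, q}, {α, β} × {q}, {α} × {o, p, q}, {α, β, γ} × {o}, {α, β, γ} × {q}, {α, β} × {o, q}, {α, β} × {p, q}, {α, β} × {o, p, q}, {α, β, γ} × {o, q}, {α, β, γ} × {p, q}, {α, β, γ} × {o, p, q}}; |τ_{X×Y}| = 40.

Enumerate products U × V with U ∈ τ_X, V ∈ τ_Y (deduplicated):
  ∅ × ∅ = {} (∅)
  {α} × {o} = {(α,o)}
  {α} × {q} = {(α,q)}
  {α} × {o, q} = {(α,o), (α,q)}
  {α, β} × {o} = {(α,o), (β,o)}
  {α} × {p, q} = {(α,p), (α,q)}
  {α, β} × {q} = {(α,q), (β,q)}
  {α} × {o, p, q} = {(α,o), (α,p), (α,q)}
  {α, β, γ} × {o} = {(α,o), (β,o), (γ,o)}
  {α, β, γ} × {q} = {(α,q), (β,q), (γ,q)}
  {α, β} × {o, q} = {(α,o), (α,q), (β,o), (β,q)}
  {α, β} × {p, q} = {(α,p), (α,q), (β,p), (β,q)}
  {α, β} × {o, p, q} = {(α,o), (α,p), (α,q), (β,o), (β,p), (β,q)}
  {α, β, γ} × {o, q} = {(α,o), (α,q), (β,o), (β,q), (γ,o), (γ,q)}
  {α, β, γ} × {p, q} = {(α,p), (α,q), (β,p), (β,q), (γ,p), (γ,q)}
  {α, β, γ} × {o, p, q} = {(α,o), (α,p), (α,q), (β,o), (β,p), (β,q), (γ,o), (γ,p), (γ,q)}
These 16 distinct sets form the basis B.
Close under arbitrary unions to get τ_{X×Y}; counting gives |τ_{X×Y}| = 40.


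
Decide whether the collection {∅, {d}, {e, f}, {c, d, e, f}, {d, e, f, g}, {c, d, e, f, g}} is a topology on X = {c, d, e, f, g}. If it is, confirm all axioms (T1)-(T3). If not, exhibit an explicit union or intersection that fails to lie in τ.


τ is NOT a topology on X.

Axiom (T1): ∅ ∈ τ? Yes; X ∈ τ? Yes.
Axiom (T2/T3): check pairwise unions and intersections of members of τ.
Counterexample for (T2): {d} ∪ {e, f} = {d, e, f} ∉ τ. Therefore τ is NOT a topology.


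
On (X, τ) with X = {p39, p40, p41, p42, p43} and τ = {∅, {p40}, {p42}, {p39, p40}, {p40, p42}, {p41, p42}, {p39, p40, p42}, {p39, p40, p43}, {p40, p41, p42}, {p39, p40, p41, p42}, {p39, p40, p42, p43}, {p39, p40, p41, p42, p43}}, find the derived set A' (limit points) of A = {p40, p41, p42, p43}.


A' = {p39, p41, p43}

For each x ∈ X, list the open sets U ∈ τ with x ∈ U, then check whether U ∩ (A ∖ {x}) ≠ ∅ for every such U.
  x = p39: opens ∋ x are {p39, p40}, {p39, p40, p42}, {p39, p40, p43}, {p39, p40, p41, p42}, {p39, p40, p42, p43}, {p39, p40, p41, p42, p43}; each meets A ∖ {p39}, so x IS a limit point.
  x = p40: open {p40} ∋ x has {p40} ∩ (A ∖ {p40}) = ∅, so x is NOT a limit point.
  x = p41: opens ∋ x are {p41, p42}, {p40, p41, p42}, {p39, p40, p41, p42}, {p39, p40, p41, p42, p43}; each meets A ∖ {p41}, so x IS a limit point.
  x = p42: open {p42} ∋ x has {p42} ∩ (A ∖ {p42}) = ∅, so x is NOT a limit point.
  x = p43: opens ∋ x are {p39, p40, p43}, {p39, p40, p42, p43}, {p39, p40, p41, p42, p43}; each meets A ∖ {p43}, so x IS a limit point.
Collecting: A' = {p39, p41, p43}.


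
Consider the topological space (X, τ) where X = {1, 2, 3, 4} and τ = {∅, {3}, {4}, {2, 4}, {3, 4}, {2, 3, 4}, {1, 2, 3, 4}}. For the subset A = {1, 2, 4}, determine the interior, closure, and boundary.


int(A) = {2, 4}, cl(A) = {1, 2, 4}, ∂A = {1}.

Closed sets in (X, τ) are complements of opens:
  closed(X, τ) = {∅, {1}, {1, 2}, {1, 3}, {1, 2, 3}, {1, 2, 4}, {1, 2, 3, 4}}.
int(A) = ⋃ {U ∈ τ : U ⊆ A}. Opens contained in A: ∅, {4}, {2, 4}.
Taking the union of these: int(A) = {2, 4}.
cl(A) = ⋂ {C closed : A ⊆ C}. Closed sets containing A: {1, 2, 4}, {1, 2, 3, 4}.
Intersecting these: cl(A) = {1, 2, 4}.
∂A = cl(A) ∖ int(A) = {1, 2, 4} ∖ {2, 4} = {1}.


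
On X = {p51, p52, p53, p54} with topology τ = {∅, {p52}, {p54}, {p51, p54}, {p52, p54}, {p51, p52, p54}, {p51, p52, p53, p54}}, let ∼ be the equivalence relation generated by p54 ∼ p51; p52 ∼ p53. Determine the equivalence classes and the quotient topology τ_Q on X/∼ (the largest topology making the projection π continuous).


X/∼ = {[p51=p54], [p52=p53]}; |τ_Q| = 3.

Equivalence classes: [p51=p54], [p52=p53].
Quotient map π: X → X/∼ sends p51 ↦ [p51=p54], p52 ↦ [p52=p53], p53 ↦ [p52=p53], p54 ↦ [p51=p54].
For each subset V ⊆ X/∼, compute π^{-1}(V) ⊆ X and check whether π^{-1}(V) ∈ τ. V is open in τ_Q iff π^{-1}(V) ∈ τ.
  V = {}: π^{-1}(V) = ∅ ∈ τ ✓.
  V = {[p51=p54]}: π^{-1}(V) = {p51, p54} ∈ τ ✓.
  V = {[p52=p53]}: π^{-1}(V) = {p52, p53} ∉ τ ✗.
  V = {[p51=p54], [p52=p53]}: π^{-1}(V) = {p51, p52, p53, p54} ∈ τ ✓.
Open sets in the quotient: τ_Q = {{}, {[p51=p54]}, {[p51=p54], [p52=p53]}} (3 elements).


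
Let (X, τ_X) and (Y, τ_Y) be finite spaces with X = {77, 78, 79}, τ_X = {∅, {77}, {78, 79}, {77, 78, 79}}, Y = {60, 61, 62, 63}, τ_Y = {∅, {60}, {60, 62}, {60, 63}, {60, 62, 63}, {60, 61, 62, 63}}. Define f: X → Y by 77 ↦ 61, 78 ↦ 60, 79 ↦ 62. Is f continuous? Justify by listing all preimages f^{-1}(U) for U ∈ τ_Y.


f is NOT continuous.

Compute f^{-1}(U) for each U ∈ τ_Y:
  U = ∅: f^{-1}(U) = ∅ ∈ τ_X ✓.
  U = {60}: f^{-1}(U) = {78} ∉ τ_X ✗.
  U = {60, 62}: f^{-1}(U) = {78, 79} ∈ τ_X ✓.
  U = {60, 63}: f^{-1}(U) = {78} ∉ τ_X ✗.
  U = {60, 62, 63}: f^{-1}(U) = {78, 79} ∈ τ_X ✓.
  U = {60, 61, 62, 63}: f^{-1}(U) = {77, 78, 79} ∈ τ_X ✓.
Found U = {60} with f^{-1}(U) = {78} not in τ_X. Therefore f is NOT continuous.


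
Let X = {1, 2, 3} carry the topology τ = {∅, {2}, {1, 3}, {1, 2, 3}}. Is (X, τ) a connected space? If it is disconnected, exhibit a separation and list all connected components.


(X, τ) is disconnected; components = [{2}, {1, 3}].

Find clopen sets (U ∈ τ with X ∖ U ∈ τ):
  U = ∅, X ∖ U = {1, 2, 3} — both open, so U is clopen.
  U = {2}, X ∖ U = {1, 3} — both open, so U is clopen.
  U = {1, 3}, X ∖ U = {2} — both open, so U is clopen.
  U = {1, 2, 3}, X ∖ U = ∅ — both open, so U is clopen.
Nontrivial clopen(s) exist: e.g. {2}. So (X, τ) is disconnected.
Compute connected components by grouping points that agree on all clopens:
  component: {2}
  component: {1, 3}


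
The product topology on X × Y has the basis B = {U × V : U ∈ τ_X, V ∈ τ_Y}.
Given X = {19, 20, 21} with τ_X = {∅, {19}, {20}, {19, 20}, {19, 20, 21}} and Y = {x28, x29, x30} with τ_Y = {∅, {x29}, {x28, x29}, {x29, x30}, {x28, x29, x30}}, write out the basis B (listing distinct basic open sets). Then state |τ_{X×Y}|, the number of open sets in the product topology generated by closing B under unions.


Basis B = {∅ × ∅, {19} × {x29}, {20} × {x29}, {19} × {x28, x29}, {19} × {x29, x30}, {19, 20} × {x29}, {20} × {x28, x29}, {20} × {x29, x30}, {19} × {x28, x29, x30}, {19, 20, 21} × {x29}, {20} × {x28, x29, x30}, {19, 20} × {x28, x29}, {19, 20} × {x29, x30}, {19, 20} × {x28, x29, x30}, {19, 20, 21} × {x28, x29}, {19, 20, 21} × {x29, x30}, {19, 20, 21} × {x28, x29, x30}}; |τ_{X×Y}| = 50.

Enumerate products U × V with U ∈ τ_X, V ∈ τ_Y (deduplicated):
  ∅ × ∅ = {} (∅)
  {19} × {x29} = {(19,x29)}
  {20} × {x29} = {(20,x29)}
  {19} × {x28, x29} = {(19,x28), (19,x29)}
  {19} × {x29, x30} = {(19,x29), (19,x30)}
  {19, 20} × {x29} = {(19,x29), (20,x29)}
  {20} × {x28, x29} = {(20,x28), (20,x29)}
  {20} × {x29, x30} = {(20,x29), (20,x30)}
  {19} × {x28, x29, x30} = {(19,x28), (19,x29), (19,x30)}
  {19, 20, 21} × {x29} = {(19,x29), (20,x29), (21,x29)}
  {20} × {x28, x29, x30} = {(20,x28), (20,x29), (20,x30)}
  {19, 20} × {x28, x29} = {(19,x28), (19,x29), (20,x28), (20,x29)}
  {19, 20} × {x29, x30} = {(19,x29), (19,x30), (20,x29), (20,x30)}
  {19, 20} × {x28, x29, x30} = {(19,x28), (19,x29), (19,x30), (20,x28), (20,x29), (20,x30)}
  {19, 20, 21} × {x28, x29} = {(19,x28), (19,x29), (20,x28), (20,x29), (21,x28), (21,x29)}
  {19, 20, 21} × {x29, x30} = {(19,x29), (19,x30), (20,x29), (20,x30), (21,x29), (21,x30)}
  {19, 20, 21} × {x28, x29, x30} = {(19,x28), (19,x29), (19,x30), (20,x28), (20,x29), (20,x30), (21,x28), (21,x29), (21,x30)}
These 17 distinct sets form the basis B.
Close under arbitrary unions to get τ_{X×Y}; counting gives |τ_{X×Y}| = 50.


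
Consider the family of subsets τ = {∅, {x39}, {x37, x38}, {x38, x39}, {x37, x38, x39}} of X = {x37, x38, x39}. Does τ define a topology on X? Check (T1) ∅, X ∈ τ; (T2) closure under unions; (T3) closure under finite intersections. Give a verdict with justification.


τ is NOT a topology on X.

Axiom (T1): ∅ ∈ τ? Yes; X ∈ τ? Yes.
Axiom (T2/T3): check pairwise unions and intersections of members of τ.
Counterexample for (T3): {x37, x38} ∩ {x38, x39} = {x38} ∉ τ. Therefore τ is NOT a topology.
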